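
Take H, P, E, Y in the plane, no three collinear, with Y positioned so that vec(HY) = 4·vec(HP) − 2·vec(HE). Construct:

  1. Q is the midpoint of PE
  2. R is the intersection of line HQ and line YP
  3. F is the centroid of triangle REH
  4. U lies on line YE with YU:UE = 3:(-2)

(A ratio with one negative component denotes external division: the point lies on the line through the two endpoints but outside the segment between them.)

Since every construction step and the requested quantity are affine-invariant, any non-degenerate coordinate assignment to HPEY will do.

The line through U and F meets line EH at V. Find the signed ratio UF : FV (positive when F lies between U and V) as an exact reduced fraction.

UF:FV = -61

Work in coordinates with H = (0, 0), P = (1, 0), E = (0, 1), Y = (4, -2).
1. Q is the midpoint of PE ⇒ Q = (1/2, 1/2)
2. R is the intersection of line HQ and line YP ⇒ R = (2/5, 2/5)
3. F is the centroid of triangle REH ⇒ F = (2/15, 7/15)
4. U lies on line YE with YU:UE = 3:(-2) ⇒ U = (-8, 7)
line UF meets EH at V = (0, 35/61)
F = U + t·(V−U) with t = 61/60, so UF:FV = 61/60:-1/60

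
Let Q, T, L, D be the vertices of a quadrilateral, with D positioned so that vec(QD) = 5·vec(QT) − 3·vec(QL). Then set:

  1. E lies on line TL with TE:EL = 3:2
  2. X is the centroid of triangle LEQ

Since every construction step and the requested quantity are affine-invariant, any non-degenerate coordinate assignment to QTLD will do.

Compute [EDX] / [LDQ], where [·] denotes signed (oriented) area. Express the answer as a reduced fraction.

Assign Q = (0, 0), T = (1, 0), L = (0, 1), D = (5, -3) — the answer is frame-independent, so this choice is without loss of generality.
1. E lies on line TL with TE:EL = 3:2 ⇒ E = (2/5, 3/5)
2. X is the centroid of triangle LEQ ⇒ X = (2/15, 8/15)
2·[EDX] = -19/15, 2·[LDQ] = -5
[EDX]:[LDQ] = -19/15:-5 = 19/75

[EDX]:[LDQ] = 19/75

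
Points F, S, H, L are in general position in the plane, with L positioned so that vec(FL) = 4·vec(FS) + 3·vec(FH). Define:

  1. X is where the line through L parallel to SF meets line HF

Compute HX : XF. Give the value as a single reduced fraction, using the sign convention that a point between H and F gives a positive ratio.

HX:XF = -2/3

Assign F = (0, 0), S = (1, 0), H = (0, 1), L = (4, 3) — the answer is frame-independent, so this choice is without loss of generality.
1. X is where the line through L parallel to SF meets line HF ⇒ X = (0, 3)
X = H + t·(F−H) with t = -2, so HX:XF = t:(1−t) = -2:3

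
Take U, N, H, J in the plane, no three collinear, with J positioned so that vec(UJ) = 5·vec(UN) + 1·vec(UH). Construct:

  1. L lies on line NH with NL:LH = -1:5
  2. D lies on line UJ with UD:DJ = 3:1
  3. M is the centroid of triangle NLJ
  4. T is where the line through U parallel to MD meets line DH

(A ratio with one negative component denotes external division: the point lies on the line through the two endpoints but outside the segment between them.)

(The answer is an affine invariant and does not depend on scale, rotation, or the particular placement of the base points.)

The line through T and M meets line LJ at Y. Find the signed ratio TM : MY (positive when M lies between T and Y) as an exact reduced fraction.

Set U = (0, 0), N = (1, 0), H = (0, 1), J = (5, 1); any affine frame gives the same invariant.
1. L lies on line NH with NL:LH = -1:5 ⇒ L = (5/4, -1/4)
2. D lies on line UJ with UD:DJ = 3:1 ⇒ D = (15/4, 3/4)
3. M is the centroid of triangle NLJ ⇒ M = (29/12, 1/4)
4. T is where the line through U parallel to MD meets line DH ⇒ T = (120/53, 45/53)
line TM meets LJ at Y = (3029/1240, 183/1240)
M = T + t·(Y−T) with t = 310/363, so TM:MY = 310/363:53/363

TM:MY = 310/53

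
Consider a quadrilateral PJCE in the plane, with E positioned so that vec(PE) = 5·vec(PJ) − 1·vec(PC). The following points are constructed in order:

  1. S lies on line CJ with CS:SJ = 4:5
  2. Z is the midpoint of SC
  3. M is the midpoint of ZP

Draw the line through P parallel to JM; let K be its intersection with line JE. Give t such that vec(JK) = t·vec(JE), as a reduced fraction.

t = -7/12

Work in coordinates with P = (0, 0), J = (1, 0), C = (0, 1), E = (5, -1).
1. S lies on line CJ with CS:SJ = 4:5 ⇒ S = (4/9, 5/9)
2. Z is the midpoint of SC ⇒ Z = (2/9, 7/9)
3. M is the midpoint of ZP ⇒ M = (1/9, 7/18)
through P parallel to JM: direction (-8/9, 7/18); meets JE at K = (-4/3, 7/12)
K = J + t·(E−J) with t = -7/12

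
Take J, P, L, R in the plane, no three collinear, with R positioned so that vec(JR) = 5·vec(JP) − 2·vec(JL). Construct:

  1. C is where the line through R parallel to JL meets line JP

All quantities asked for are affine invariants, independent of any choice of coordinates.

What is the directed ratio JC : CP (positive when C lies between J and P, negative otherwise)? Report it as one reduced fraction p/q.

Choose coordinates J = (0, 0), P = (1, 0), L = (0, 1), R = (5, -2).
1. C is where the line through R parallel to JL meets line JP ⇒ C = (5, 0)
C = J + t·(P−J) with t = 5, so JC:CP = t:(1−t) = 5:-4

JC:CP = -5/4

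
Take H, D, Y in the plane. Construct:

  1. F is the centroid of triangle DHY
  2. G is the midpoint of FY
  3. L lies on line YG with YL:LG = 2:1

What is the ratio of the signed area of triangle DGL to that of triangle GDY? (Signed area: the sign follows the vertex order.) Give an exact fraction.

Set H = (0, 0), D = (1, 0), Y = (0, 1); any affine frame gives the same invariant.
1. F is the centroid of triangle DHY ⇒ F = (1/3, 1/3)
2. G is the midpoint of FY ⇒ G = (1/6, 2/3)
3. L lies on line YG with YL:LG = 2:1 ⇒ L = (1/9, 7/9)
2·[DGL] = -1/18, 2·[GDY] = 1/6
[DGL]:[GDY] = -1/18:1/6 = -1/3

[DGL]:[GDY] = -1/3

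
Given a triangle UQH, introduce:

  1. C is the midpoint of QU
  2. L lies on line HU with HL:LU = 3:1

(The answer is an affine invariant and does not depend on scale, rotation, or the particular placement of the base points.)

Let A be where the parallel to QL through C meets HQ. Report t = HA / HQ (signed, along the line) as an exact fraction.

t = 7/6

Set U = (0, 0), Q = (1, 0), H = (0, 1); any affine frame gives the same invariant.
1. C is the midpoint of QU ⇒ C = (1/2, 0)
2. L lies on line HU with HL:LU = 3:1 ⇒ L = (0, 1/4)
through C parallel to QL: direction (-1, 1/4); meets HQ at A = (7/6, -1/6)
A = H + t·(Q−H) with t = 7/6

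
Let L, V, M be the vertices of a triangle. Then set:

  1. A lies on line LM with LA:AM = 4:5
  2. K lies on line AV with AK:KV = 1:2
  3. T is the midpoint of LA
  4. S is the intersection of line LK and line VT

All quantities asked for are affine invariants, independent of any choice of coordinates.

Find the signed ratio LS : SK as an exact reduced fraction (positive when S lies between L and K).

Assign L = (0, 0), V = (1, 0), M = (0, 1) — the answer is frame-independent, so this choice is without loss of generality.
1. A lies on line LM with LA:AM = 4:5 ⇒ A = (0, 4/9)
2. K lies on line AV with AK:KV = 1:2 ⇒ K = (1/3, 8/27)
3. T is the midpoint of LA ⇒ T = (0, 2/9)
4. S is the intersection of line LK and line VT ⇒ S = (1/5, 8/45)
S = L + t·(K−L) with t = 3/5, so LS:SK = t:(1−t) = 3/5:2/5

LS:SK = 3/2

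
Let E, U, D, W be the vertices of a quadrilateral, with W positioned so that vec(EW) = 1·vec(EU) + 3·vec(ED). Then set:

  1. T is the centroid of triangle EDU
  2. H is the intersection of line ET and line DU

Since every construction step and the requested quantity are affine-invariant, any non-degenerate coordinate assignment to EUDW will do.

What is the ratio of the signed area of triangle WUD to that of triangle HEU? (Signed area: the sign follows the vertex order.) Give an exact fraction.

Work in coordinates with E = (0, 0), U = (1, 0), D = (0, 1), W = (1, 3).
1. T is the centroid of triangle EDU ⇒ T = (1/3, 1/3)
2. H is the intersection of line ET and line DU ⇒ H = (1/2, 1/2)
2·[WUD] = -3, 2·[HEU] = 1/2
[WUD]:[HEU] = -3:1/2 = -6

[WUD]:[HEU] = -6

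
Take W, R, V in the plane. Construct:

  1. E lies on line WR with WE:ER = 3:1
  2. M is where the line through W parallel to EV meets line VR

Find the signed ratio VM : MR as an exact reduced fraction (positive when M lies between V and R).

Choose coordinates W = (0, 0), R = (1, 0), V = (0, 1).
1. E lies on line WR with WE:ER = 3:1 ⇒ E = (3/4, 0)
2. M is where the line through W parallel to EV meets line VR ⇒ M = (-3, 4)
M = V + t·(R−V) with t = -3, so VM:MR = t:(1−t) = -3:4

VM:MR = -3/4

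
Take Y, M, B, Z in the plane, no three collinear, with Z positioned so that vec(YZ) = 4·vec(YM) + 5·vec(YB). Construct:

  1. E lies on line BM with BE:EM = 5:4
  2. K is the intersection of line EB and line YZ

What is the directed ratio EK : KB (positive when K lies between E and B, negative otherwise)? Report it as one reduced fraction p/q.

EK:KB = 1/4

Assign Y = (0, 0), M = (1, 0), B = (0, 1), Z = (4, 5) — the answer is frame-independent, so this choice is without loss of generality.
1. E lies on line BM with BE:EM = 5:4 ⇒ E = (5/9, 4/9)
2. K is the intersection of line EB and line YZ ⇒ K = (4/9, 5/9)
K = E + t·(B−E) with t = 1/5, so EK:KB = t:(1−t) = 1/5:4/5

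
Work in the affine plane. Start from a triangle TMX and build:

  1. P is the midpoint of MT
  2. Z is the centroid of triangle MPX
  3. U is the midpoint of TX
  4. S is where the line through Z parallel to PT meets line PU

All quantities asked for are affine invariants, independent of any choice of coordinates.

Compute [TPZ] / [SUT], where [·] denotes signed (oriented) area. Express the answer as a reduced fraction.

Choose coordinates T = (0, 0), M = (1, 0), X = (0, 1).
1. P is the midpoint of MT ⇒ P = (1/2, 0)
2. Z is the centroid of triangle MPX ⇒ Z = (1/2, 1/3)
3. U is the midpoint of TX ⇒ U = (0, 1/2)
4. S is where the line through Z parallel to PT meets line PU ⇒ S = (1/6, 1/3)
2·[TPZ] = 1/6, 2·[SUT] = 1/12
[TPZ]:[SUT] = 1/6:1/12 = 2

[TPZ]:[SUT] = 2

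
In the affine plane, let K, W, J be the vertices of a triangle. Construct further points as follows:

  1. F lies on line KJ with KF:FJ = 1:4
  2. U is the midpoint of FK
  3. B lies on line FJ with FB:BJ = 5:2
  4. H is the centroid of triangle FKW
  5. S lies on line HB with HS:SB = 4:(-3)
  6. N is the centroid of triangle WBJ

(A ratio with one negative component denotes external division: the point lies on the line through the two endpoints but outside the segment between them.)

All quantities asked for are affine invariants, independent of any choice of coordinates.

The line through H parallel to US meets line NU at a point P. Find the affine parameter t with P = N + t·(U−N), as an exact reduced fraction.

t = 55/149

Work in coordinates with K = (0, 0), W = (1, 0), J = (0, 1).
1. F lies on line KJ with KF:FJ = 1:4 ⇒ F = (0, 1/5)
2. U is the midpoint of FK ⇒ U = (0, 1/10)
3. B lies on line FJ with FB:BJ = 5:2 ⇒ B = (0, 27/35)
4. H is the centroid of triangle FKW ⇒ H = (1/3, 1/15)
5. S lies on line HB with HS:SB = 4:(-3) ⇒ S = (-1, 101/35)
6. N is the centroid of triangle WBJ ⇒ N = (1/3, 62/105)
through H parallel to US: direction (-1, 39/14); meets NU at P = (94/447, 12811/31290)
P = N + t·(U−N) with t = 55/149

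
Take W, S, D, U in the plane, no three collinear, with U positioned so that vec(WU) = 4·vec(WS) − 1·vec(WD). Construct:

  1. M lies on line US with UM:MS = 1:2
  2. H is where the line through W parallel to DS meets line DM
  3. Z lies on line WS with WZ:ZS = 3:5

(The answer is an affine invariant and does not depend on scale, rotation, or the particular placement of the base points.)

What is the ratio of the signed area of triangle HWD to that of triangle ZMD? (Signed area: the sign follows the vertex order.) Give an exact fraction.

Set W = (0, 0), S = (1, 0), D = (0, 1), U = (4, -1); any affine frame gives the same invariant.
1. M lies on line US with UM:MS = 1:2 ⇒ M = (3, -2/3)
2. H is where the line through W parallel to DS meets line DM ⇒ H = (-9/4, 9/4)
3. Z lies on line WS with WZ:ZS = 3:5 ⇒ Z = (3/8, 0)
2·[HWD] = 9/4, 2·[ZMD] = 19/8
[HWD]:[ZMD] = 9/4:19/8 = 18/19

[HWD]:[ZMD] = 18/19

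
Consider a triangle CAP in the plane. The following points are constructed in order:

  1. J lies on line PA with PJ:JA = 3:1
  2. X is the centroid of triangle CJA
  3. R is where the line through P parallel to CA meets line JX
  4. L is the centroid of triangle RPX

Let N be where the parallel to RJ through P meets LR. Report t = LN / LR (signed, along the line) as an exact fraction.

Set C = (0, 0), A = (1, 0), P = (0, 1); any affine frame gives the same invariant.
1. J lies on line PA with PJ:JA = 3:1 ⇒ J = (3/4, 1/4)
2. X is the centroid of triangle CJA ⇒ X = (7/12, 1/12)
3. R is where the line through P parallel to CA meets line JX ⇒ R = (3/2, 1)
4. L is the centroid of triangle RPX ⇒ L = (25/36, 25/36)
through P parallel to RJ: direction (-3/4, -3/4); meets LR at N = (-11/12, 1/12)
N = L + t·(R−L) with t = -2

t = -2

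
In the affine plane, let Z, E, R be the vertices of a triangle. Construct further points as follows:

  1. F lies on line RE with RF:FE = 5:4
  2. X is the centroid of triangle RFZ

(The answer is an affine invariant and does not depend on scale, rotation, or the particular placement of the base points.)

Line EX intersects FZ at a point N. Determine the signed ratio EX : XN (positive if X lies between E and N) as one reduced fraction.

EX:XN = -17/5

Work in coordinates with Z = (0, 0), E = (1, 0), R = (0, 1).
1. F lies on line RE with RF:FE = 5:4 ⇒ F = (5/9, 4/9)
2. X is the centroid of triangle RFZ ⇒ X = (5/27, 13/27)
line EX meets FZ at N = (65/153, 52/153)
X = E + t·(N−E) with t = 17/12, so EX:XN = 17/12:-5/12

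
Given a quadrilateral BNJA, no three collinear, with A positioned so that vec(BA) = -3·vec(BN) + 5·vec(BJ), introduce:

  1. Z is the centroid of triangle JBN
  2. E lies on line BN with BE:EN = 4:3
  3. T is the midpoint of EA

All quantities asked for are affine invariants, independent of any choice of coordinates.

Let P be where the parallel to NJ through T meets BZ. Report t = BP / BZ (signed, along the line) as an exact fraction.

t = 27/14

Assign B = (0, 0), N = (1, 0), J = (0, 1), A = (-3, 5) — the answer is frame-independent, so this choice is without loss of generality.
1. Z is the centroid of triangle JBN ⇒ Z = (1/3, 1/3)
2. E lies on line BN with BE:EN = 4:3 ⇒ E = (4/7, 0)
3. T is the midpoint of EA ⇒ T = (-17/14, 5/2)
through T parallel to NJ: direction (-1, 1); meets BZ at P = (9/14, 9/14)
P = B + t·(Z−B) with t = 27/14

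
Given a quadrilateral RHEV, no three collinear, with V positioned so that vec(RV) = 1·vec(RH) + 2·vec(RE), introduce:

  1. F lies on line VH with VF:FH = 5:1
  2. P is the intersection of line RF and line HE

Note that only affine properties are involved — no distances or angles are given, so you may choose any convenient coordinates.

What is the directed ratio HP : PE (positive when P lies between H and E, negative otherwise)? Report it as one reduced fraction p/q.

Choose coordinates R = (0, 0), H = (1, 0), E = (0, 1), V = (1, 2).
1. F lies on line VH with VF:FH = 5:1 ⇒ F = (1, 1/3)
2. P is the intersection of line RF and line HE ⇒ P = (3/4, 1/4)
P = H + t·(E−H) with t = 1/4, so HP:PE = t:(1−t) = 1/4:3/4

HP:PE = 1/3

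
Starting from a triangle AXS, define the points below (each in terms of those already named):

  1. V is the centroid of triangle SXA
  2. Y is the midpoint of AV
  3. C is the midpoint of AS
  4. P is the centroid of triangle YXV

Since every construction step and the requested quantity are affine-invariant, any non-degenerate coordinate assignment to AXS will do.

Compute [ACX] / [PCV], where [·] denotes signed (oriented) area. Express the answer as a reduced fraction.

[ACX]:[PCV] = 18

Set A = (0, 0), X = (1, 0), S = (0, 1); any affine frame gives the same invariant.
1. V is the centroid of triangle SXA ⇒ V = (1/3, 1/3)
2. Y is the midpoint of AV ⇒ Y = (1/6, 1/6)
3. C is the midpoint of AS ⇒ C = (0, 1/2)
4. P is the centroid of triangle YXV ⇒ P = (1/2, 1/6)
2·[ACX] = -1/2, 2·[PCV] = -1/36
[ACX]:[PCV] = -1/2:-1/36 = 18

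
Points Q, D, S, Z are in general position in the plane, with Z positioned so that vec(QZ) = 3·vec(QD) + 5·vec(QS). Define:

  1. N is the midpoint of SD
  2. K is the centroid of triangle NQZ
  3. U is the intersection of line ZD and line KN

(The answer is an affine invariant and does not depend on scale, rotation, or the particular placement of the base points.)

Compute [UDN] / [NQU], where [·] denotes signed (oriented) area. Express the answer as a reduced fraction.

Set Q = (0, 0), D = (1, 0), S = (0, 1), Z = (3, 5); any affine frame gives the same invariant.
1. N is the midpoint of SD ⇒ N = (1/2, 1/2)
2. K is the centroid of triangle NQZ ⇒ K = (7/6, 11/6)
3. U is the intersection of line ZD and line KN ⇒ U = (4, 15/2)
2·[UDN] = -21/4, 2·[NQU] = -7/4
[UDN]:[NQU] = -21/4:-7/4 = 3

[UDN]:[NQU] = 3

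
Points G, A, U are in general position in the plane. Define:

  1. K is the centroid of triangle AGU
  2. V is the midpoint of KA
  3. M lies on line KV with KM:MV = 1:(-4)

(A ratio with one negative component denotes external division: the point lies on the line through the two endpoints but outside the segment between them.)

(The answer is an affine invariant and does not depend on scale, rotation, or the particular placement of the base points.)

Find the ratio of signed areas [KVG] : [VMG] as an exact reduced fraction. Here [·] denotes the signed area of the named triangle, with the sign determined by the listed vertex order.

[KVG]:[VMG] = -3/4

Assign G = (0, 0), A = (1, 0), U = (0, 1) — the answer is frame-independent, so this choice is without loss of generality.
1. K is the centroid of triangle AGU ⇒ K = (1/3, 1/3)
2. V is the midpoint of KA ⇒ V = (2/3, 1/6)
3. M lies on line KV with KM:MV = 1:(-4) ⇒ M = (2/9, 7/18)
2·[KVG] = -1/6, 2·[VMG] = 2/9
[KVG]:[VMG] = -1/6:2/9 = -3/4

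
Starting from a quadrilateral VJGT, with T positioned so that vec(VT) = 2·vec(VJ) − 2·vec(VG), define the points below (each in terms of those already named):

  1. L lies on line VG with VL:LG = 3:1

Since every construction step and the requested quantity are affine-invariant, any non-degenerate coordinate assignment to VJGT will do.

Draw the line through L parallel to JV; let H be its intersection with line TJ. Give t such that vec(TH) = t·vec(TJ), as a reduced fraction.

Assign V = (0, 0), J = (1, 0), G = (0, 1), T = (2, -2) — the answer is frame-independent, so this choice is without loss of generality.
1. L lies on line VG with VL:LG = 3:1 ⇒ L = (0, 3/4)
through L parallel to JV: direction (-1, 0); meets TJ at H = (5/8, 3/4)
H = T + t·(J−T) with t = 11/8

t = 11/8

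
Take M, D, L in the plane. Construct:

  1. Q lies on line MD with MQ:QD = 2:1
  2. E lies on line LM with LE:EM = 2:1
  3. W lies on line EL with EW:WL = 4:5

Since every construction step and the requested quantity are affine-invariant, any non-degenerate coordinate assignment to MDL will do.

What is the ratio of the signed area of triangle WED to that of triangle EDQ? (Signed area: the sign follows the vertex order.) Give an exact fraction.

[WED]:[EDQ] = -8/3

Work in coordinates with M = (0, 0), D = (1, 0), L = (0, 1).
1. Q lies on line MD with MQ:QD = 2:1 ⇒ Q = (2/3, 0)
2. E lies on line LM with LE:EM = 2:1 ⇒ E = (0, 1/3)
3. W lies on line EL with EW:WL = 4:5 ⇒ W = (0, 17/27)
2·[WED] = 8/27, 2·[EDQ] = -1/9
[WED]:[EDQ] = 8/27:-1/9 = -8/3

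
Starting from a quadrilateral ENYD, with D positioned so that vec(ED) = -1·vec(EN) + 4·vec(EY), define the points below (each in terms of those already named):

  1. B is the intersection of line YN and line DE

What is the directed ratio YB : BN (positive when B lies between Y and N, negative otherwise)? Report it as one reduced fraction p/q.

YB:BN = -1/4

Work in coordinates with E = (0, 0), N = (1, 0), Y = (0, 1), D = (-1, 4).
1. B is the intersection of line YN and line DE ⇒ B = (-1/3, 4/3)
B = Y + t·(N−Y) with t = -1/3, so YB:BN = t:(1−t) = -1/3:4/3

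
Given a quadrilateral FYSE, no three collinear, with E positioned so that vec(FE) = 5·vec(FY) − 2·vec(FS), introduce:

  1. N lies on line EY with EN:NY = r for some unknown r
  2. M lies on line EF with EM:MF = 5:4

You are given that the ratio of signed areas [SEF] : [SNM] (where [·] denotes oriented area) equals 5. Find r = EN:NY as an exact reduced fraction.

r = 4/3

Work in coordinates with F = (0, 0), Y = (1, 0), S = (0, 1), E = (5, -2).
1. With EN:NY = r, write λ = r/(r+1) so N = E + λ·(Y−E); N is affine-linear in λ
2. M lies on line EF with EM:MF = 5:4 ⇒ M = (20/9, -8/9)
Every point depending on N is an affine combination of N and λ-independent points, so each such coordinate is linear in λ; the λ² term in each signed area is a multiple of (Y−E)×(Y−E) = 0, so 2·[SEF] and 2·[SNM] are each linear in λ. Evaluating at λ=0 and λ=1:
  2·[SEF] = -5,   2·[SNM] = 28/9·λ − 25/9
So [SEF]:[SNM] = (-5) / (28/9·λ − 25/9). Setting this equal to 5:
  -5 = 5·(28/9·λ − 25/9)  ⇒  λ = 4/7
Then r = λ/(1−λ) = (4/7)/(3/7) = 4/3. Check: with r = 4/3, N = (19/7, -6/7) and [SEF]:[SNM] = 5 as required.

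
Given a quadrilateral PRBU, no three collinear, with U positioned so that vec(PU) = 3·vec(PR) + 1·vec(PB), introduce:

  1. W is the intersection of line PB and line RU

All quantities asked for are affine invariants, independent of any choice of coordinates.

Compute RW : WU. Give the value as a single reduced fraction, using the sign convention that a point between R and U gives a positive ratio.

RW:WU = -1/3

Set P = (0, 0), R = (1, 0), B = (0, 1), U = (3, 1); any affine frame gives the same invariant.
1. W is the intersection of line PB and line RU ⇒ W = (0, -1/2)
W = R + t·(U−R) with t = -1/2, so RW:WU = t:(1−t) = -1/2:3/2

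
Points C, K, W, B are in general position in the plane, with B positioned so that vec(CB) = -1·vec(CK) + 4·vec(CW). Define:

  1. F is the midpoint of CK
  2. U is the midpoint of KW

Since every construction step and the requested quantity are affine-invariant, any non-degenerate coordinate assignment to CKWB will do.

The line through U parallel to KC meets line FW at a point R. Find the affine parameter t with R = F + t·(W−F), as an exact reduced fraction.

t = 1/2

Set C = (0, 0), K = (1, 0), W = (0, 1), B = (-1, 4); any affine frame gives the same invariant.
1. F is the midpoint of CK ⇒ F = (1/2, 0)
2. U is the midpoint of KW ⇒ U = (1/2, 1/2)
through U parallel to KC: direction (-1, 0); meets FW at R = (1/4, 1/2)
R = F + t·(W−F) with t = 1/2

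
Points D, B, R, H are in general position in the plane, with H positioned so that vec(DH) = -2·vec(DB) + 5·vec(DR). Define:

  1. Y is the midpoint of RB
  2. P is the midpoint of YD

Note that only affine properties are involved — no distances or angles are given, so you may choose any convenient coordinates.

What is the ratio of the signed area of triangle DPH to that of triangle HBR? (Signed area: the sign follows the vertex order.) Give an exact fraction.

[DPH]:[HBR] = -7/8

Choose coordinates D = (0, 0), B = (1, 0), R = (0, 1), H = (-2, 5).
1. Y is the midpoint of RB ⇒ Y = (1/2, 1/2)
2. P is the midpoint of YD ⇒ P = (1/4, 1/4)
2·[DPH] = 7/4, 2·[HBR] = -2
[DPH]:[HBR] = 7/4:-2 = -7/8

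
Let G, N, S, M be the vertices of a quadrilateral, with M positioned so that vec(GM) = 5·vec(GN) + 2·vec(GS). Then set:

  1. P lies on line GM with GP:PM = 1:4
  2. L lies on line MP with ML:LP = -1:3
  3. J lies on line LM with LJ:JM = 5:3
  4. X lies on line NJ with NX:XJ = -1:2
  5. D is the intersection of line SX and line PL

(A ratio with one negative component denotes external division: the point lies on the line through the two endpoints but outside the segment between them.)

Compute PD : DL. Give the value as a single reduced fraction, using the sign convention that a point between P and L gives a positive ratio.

PD:DL = -37/109

Work in coordinates with G = (0, 0), N = (1, 0), S = (0, 1), M = (5, 2).
1. P lies on line GM with GP:PM = 1:4 ⇒ P = (1, 2/5)
2. L lies on line MP with ML:LP = -1:3 ⇒ L = (7, 14/5)
3. J lies on line LM with LJ:JM = 5:3 ⇒ J = (23/4, 23/10)
4. X lies on line NJ with NX:XJ = -1:2 ⇒ X = (-15/4, -23/10)
5. D is the intersection of line SX and line PL ⇒ D = (-25/12, -5/6)
D = P + t·(L−P) with t = -37/72, so PD:DL = t:(1−t) = -37/72:109/72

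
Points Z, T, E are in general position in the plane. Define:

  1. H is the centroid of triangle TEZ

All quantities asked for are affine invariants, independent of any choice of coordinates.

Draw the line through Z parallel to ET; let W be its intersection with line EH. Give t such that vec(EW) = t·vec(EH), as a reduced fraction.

t = 3

Set Z = (0, 0), T = (1, 0), E = (0, 1); any affine frame gives the same invariant.
1. H is the centroid of triangle TEZ ⇒ H = (1/3, 1/3)
through Z parallel to ET: direction (1, -1); meets EH at W = (1, -1)
W = E + t·(H−E) with t = 3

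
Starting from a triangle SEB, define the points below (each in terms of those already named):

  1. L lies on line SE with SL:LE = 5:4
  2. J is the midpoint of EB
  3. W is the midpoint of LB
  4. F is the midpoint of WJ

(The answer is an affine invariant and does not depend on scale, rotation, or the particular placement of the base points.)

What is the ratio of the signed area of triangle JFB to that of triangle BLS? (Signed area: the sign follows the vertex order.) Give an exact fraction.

Assign S = (0, 0), E = (1, 0), B = (0, 1) — the answer is frame-independent, so this choice is without loss of generality.
1. L lies on line SE with SL:LE = 5:4 ⇒ L = (5/9, 0)
2. J is the midpoint of EB ⇒ J = (1/2, 1/2)
3. W is the midpoint of LB ⇒ W = (5/18, 1/2)
4. F is the midpoint of WJ ⇒ F = (7/18, 1/2)
2·[JFB] = -1/18, 2·[BLS] = -5/9
[JFB]:[BLS] = -1/18:-5/9 = 1/10

[JFB]:[BLS] = 1/10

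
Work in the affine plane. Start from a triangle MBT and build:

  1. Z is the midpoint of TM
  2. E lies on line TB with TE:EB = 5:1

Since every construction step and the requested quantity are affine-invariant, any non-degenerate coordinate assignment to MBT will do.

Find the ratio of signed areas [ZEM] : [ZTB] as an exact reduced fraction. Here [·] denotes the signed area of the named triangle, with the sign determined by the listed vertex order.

Work in coordinates with M = (0, 0), B = (1, 0), T = (0, 1).
1. Z is the midpoint of TM ⇒ Z = (0, 1/2)
2. E lies on line TB with TE:EB = 5:1 ⇒ E = (5/6, 1/6)
2·[ZEM] = -5/12, 2·[ZTB] = -1/2
[ZEM]:[ZTB] = -5/12:-1/2 = 5/6

[ZEM]:[ZTB] = 5/6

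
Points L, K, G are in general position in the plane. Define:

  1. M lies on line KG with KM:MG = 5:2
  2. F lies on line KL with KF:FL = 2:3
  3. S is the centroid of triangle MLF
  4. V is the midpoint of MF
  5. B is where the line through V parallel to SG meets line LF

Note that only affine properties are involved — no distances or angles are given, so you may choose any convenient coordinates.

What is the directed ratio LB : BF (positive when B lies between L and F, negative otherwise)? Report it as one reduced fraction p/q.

LB:BF = 31

Choose coordinates L = (0, 0), K = (1, 0), G = (0, 1).
1. M lies on line KG with KM:MG = 5:2 ⇒ M = (2/7, 5/7)
2. F lies on line KL with KF:FL = 2:3 ⇒ F = (3/5, 0)
3. S is the centroid of triangle MLF ⇒ S = (31/105, 5/21)
4. V is the midpoint of MF ⇒ V = (31/70, 5/14)
5. B is where the line through V parallel to SG meets line LF ⇒ B = (93/160, 0)
B = L + t·(F−L) with t = 31/32, so LB:BF = t:(1−t) = 31/32:1/32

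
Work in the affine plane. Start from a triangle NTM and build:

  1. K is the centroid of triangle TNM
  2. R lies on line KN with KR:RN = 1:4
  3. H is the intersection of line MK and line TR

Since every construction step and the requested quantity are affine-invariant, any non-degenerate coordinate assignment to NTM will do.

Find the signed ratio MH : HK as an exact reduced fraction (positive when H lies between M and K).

Work in coordinates with N = (0, 0), T = (1, 0), M = (0, 1).
1. K is the centroid of triangle TNM ⇒ K = (1/3, 1/3)
2. R lies on line KN with KR:RN = 1:4 ⇒ R = (4/15, 4/15)
3. H is the intersection of line MK and line TR ⇒ H = (7/18, 2/9)
H = M + t·(K−M) with t = 7/6, so MH:HK = t:(1−t) = 7/6:-1/6

MH:HK = -7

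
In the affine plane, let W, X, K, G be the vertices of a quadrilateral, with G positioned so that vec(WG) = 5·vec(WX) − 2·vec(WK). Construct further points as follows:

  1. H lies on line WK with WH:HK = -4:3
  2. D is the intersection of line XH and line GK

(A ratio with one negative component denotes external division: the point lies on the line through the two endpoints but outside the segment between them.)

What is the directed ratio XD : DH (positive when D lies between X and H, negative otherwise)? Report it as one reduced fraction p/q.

XD:DH = 2/15

Choose coordinates W = (0, 0), X = (1, 0), K = (0, 1), G = (5, -2).
1. H lies on line WK with WH:HK = -4:3 ⇒ H = (0, 4)
2. D is the intersection of line XH and line GK ⇒ D = (15/17, 8/17)
D = X + t·(H−X) with t = 2/17, so XD:DH = t:(1−t) = 2/17:15/17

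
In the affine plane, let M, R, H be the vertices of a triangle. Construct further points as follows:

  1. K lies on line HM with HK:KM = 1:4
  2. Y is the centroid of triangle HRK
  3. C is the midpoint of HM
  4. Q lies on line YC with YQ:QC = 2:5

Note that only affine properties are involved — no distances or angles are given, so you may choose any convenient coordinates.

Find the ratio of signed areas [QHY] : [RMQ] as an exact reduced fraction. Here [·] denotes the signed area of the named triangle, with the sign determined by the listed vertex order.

Choose coordinates M = (0, 0), R = (1, 0), H = (0, 1).
1. K lies on line HM with HK:KM = 1:4 ⇒ K = (0, 4/5)
2. Y is the centroid of triangle HRK ⇒ Y = (1/3, 3/5)
3. C is the midpoint of HM ⇒ C = (0, 1/2)
4. Q lies on line YC with YQ:QC = 2:5 ⇒ Q = (5/21, 4/7)
2·[QHY] = -1/21, 2·[RMQ] = -4/7
[QHY]:[RMQ] = -1/21:-4/7 = 1/12

[QHY]:[RMQ] = 1/12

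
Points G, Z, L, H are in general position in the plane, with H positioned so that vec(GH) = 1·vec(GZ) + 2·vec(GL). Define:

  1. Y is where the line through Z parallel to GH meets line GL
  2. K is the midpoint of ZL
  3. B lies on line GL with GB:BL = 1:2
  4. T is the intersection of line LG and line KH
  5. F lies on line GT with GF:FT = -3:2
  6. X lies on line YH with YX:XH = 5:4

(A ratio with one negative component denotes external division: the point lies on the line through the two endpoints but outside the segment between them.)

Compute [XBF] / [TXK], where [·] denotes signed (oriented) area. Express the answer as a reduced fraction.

Work in coordinates with G = (0, 0), Z = (1, 0), L = (0, 1), H = (1, 2).
1. Y is where the line through Z parallel to GH meets line GL ⇒ Y = (0, -2)
2. K is the midpoint of ZL ⇒ K = (1/2, 1/2)
3. B lies on line GL with GB:BL = 1:2 ⇒ B = (0, 1/3)
4. T is the intersection of line LG and line KH ⇒ T = (0, -1)
5. F lies on line GT with GF:FT = -3:2 ⇒ F = (0, -3)
6. X lies on line YH with YX:XH = 5:4 ⇒ X = (5/9, 2/9)
2·[XBF] = 50/27, 2·[TXK] = 2/9
[XBF]:[TXK] = 50/27:2/9 = 25/3

[XBF]:[TXK] = 25/3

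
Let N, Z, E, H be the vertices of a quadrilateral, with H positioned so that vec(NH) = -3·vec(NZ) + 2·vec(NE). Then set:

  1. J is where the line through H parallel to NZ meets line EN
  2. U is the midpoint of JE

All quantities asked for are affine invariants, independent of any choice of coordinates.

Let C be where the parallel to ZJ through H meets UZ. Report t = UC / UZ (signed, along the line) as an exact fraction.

Work in coordinates with N = (0, 0), Z = (1, 0), E = (0, 1), H = (-3, 2).
1. J is where the line through H parallel to NZ meets line EN ⇒ J = (0, 2)
2. U is the midpoint of JE ⇒ U = (0, 3/2)
through H parallel to ZJ: direction (-1, 2); meets UZ at C = (-11, 18)
C = U + t·(Z−U) with t = -11

t = -11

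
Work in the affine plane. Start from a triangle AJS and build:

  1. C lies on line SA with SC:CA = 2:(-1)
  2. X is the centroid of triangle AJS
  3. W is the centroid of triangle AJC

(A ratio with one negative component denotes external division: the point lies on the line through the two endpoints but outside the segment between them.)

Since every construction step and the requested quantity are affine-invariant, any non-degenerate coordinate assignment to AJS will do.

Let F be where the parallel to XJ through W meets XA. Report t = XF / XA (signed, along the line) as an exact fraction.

Choose coordinates A = (0, 0), J = (1, 0), S = (0, 1).
1. C lies on line SA with SC:CA = 2:(-1) ⇒ C = (0, -1)
2. X is the centroid of triangle AJS ⇒ X = (1/3, 1/3)
3. W is the centroid of triangle AJC ⇒ W = (1/3, -1/3)
through W parallel to XJ: direction (2/3, -1/3); meets XA at F = (-1/9, -1/9)
F = X + t·(A−X) with t = 4/3

t = 4/3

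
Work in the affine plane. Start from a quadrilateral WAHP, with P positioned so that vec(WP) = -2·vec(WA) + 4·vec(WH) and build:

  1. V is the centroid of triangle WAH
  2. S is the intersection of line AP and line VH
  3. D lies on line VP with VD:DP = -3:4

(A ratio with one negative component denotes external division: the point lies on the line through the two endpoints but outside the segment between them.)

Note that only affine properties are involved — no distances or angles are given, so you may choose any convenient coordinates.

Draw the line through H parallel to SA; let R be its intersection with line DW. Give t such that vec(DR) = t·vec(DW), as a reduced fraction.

Work in coordinates with W = (0, 0), A = (1, 0), H = (0, 1), P = (-2, 4).
1. V is the centroid of triangle WAH ⇒ V = (1/3, 1/3)
2. S is the intersection of line AP and line VH ⇒ S = (-1/2, 2)
3. D lies on line VP with VD:DP = -3:4 ⇒ D = (22/3, -32/3)
through H parallel to SA: direction (3/2, -2); meets DW at R = (-33/4, 12)
R = D + t·(W−D) with t = 17/8

t = 17/8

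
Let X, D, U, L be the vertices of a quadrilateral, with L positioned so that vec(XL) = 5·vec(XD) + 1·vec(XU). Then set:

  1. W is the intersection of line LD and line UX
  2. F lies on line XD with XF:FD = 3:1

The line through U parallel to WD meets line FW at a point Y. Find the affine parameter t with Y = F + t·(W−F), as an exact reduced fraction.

Work in coordinates with X = (0, 0), D = (1, 0), U = (0, 1), L = (5, 1).
1. W is the intersection of line LD and line UX ⇒ W = (0, -1/4)
2. F lies on line XD with XF:FD = 3:1 ⇒ F = (3/4, 0)
through U parallel to WD: direction (1, 1/4); meets FW at Y = (15, 19/4)
Y = F + t·(W−F) with t = -19

t = -19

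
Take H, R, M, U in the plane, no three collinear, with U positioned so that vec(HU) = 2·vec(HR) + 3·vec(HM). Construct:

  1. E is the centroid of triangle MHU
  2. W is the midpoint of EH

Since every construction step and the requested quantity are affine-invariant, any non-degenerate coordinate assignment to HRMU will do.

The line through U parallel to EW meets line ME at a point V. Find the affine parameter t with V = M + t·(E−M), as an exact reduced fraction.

Work in coordinates with H = (0, 0), R = (1, 0), M = (0, 1), U = (2, 3).
1. E is the centroid of triangle MHU ⇒ E = (2/3, 4/3)
2. W is the midpoint of EH ⇒ W = (1/3, 2/3)
through U parallel to EW: direction (-1/3, -2/3); meets ME at V = (4/3, 5/3)
V = M + t·(E−M) with t = 2

t = 2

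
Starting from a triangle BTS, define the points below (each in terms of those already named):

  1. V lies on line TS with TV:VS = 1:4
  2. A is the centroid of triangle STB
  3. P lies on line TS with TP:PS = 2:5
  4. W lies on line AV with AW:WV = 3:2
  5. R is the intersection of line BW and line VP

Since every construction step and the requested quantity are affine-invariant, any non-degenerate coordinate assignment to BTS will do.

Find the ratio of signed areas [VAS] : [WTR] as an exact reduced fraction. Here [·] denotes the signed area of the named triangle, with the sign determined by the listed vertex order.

Work in coordinates with B = (0, 0), T = (1, 0), S = (0, 1).
1. V lies on line TS with TV:VS = 1:4 ⇒ V = (4/5, 1/5)
2. A is the centroid of triangle STB ⇒ A = (1/3, 1/3)
3. P lies on line TS with TP:PS = 2:5 ⇒ P = (5/7, 2/7)
4. W lies on line AV with AW:WV = 3:2 ⇒ W = (46/75, 19/75)
5. R is the intersection of line BW and line VP ⇒ R = (46/65, 19/65)
2·[VAS] = -4/15, 2·[WTR] = 38/975
[VAS]:[WTR] = -4/15:38/975 = -130/19

[VAS]:[WTR] = -130/19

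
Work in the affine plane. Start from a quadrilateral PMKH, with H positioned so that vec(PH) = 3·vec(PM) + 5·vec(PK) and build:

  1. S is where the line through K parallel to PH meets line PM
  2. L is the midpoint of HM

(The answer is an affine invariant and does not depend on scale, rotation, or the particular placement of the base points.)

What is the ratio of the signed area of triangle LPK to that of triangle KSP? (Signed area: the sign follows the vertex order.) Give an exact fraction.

[LPK]:[KSP] = -10/3

Set P = (0, 0), M = (1, 0), K = (0, 1), H = (3, 5); any affine frame gives the same invariant.
1. S is where the line through K parallel to PH meets line PM ⇒ S = (-3/5, 0)
2. L is the midpoint of HM ⇒ L = (2, 5/2)
2·[LPK] = -2, 2·[KSP] = 3/5
[LPK]:[KSP] = -2:3/5 = -10/3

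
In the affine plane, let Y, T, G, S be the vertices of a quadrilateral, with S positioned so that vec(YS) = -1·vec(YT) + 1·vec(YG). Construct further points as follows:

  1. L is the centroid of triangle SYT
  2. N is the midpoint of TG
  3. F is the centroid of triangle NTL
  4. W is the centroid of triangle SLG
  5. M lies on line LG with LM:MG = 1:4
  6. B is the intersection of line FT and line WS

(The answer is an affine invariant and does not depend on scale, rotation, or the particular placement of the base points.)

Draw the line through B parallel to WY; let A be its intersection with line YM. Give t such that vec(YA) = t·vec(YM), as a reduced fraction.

t = -5/7

Work in coordinates with Y = (0, 0), T = (1, 0), G = (0, 1), S = (-1, 1).
1. L is the centroid of triangle SYT ⇒ L = (0, 1/3)
2. N is the midpoint of TG ⇒ N = (1/2, 1/2)
3. F is the centroid of triangle NTL ⇒ F = (1/2, 5/18)
4. W is the centroid of triangle SLG ⇒ W = (-1/3, 7/9)
5. M lies on line LG with LM:MG = 1:4 ⇒ M = (0, 7/15)
6. B is the intersection of line FT and line WS ⇒ B = (-1/2, 5/6)
through B parallel to WY: direction (1/3, -7/9); meets YM at A = (0, -1/3)
A = Y + t·(M−Y) with t = -5/7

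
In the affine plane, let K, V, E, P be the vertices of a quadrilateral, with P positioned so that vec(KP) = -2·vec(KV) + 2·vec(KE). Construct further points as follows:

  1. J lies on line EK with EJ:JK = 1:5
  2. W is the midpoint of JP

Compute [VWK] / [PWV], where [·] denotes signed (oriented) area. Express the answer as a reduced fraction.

Assign K = (0, 0), V = (1, 0), E = (0, 1), P = (-2, 2) — the answer is frame-independent, so this choice is without loss of generality.
1. J lies on line EK with EJ:JK = 1:5 ⇒ J = (0, 5/6)
2. W is the midpoint of JP ⇒ W = (-1, 17/12)
2·[VWK] = 17/12, 2·[PWV] = -1/4
[VWK]:[PWV] = 17/12:-1/4 = -17/3

[VWK]:[PWV] = -17/3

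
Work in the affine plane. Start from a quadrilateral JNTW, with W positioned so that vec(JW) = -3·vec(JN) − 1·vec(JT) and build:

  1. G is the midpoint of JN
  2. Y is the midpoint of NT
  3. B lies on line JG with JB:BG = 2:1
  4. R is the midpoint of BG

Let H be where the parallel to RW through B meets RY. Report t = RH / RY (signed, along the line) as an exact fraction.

t = 2/39

Work in coordinates with J = (0, 0), N = (1, 0), T = (0, 1), W = (-3, -1).
1. G is the midpoint of JN ⇒ G = (1/2, 0)
2. Y is the midpoint of NT ⇒ Y = (1/2, 1/2)
3. B lies on line JG with JB:BG = 2:1 ⇒ B = (1/3, 0)
4. R is the midpoint of BG ⇒ R = (5/12, 0)
through B parallel to RW: direction (-41/12, -1); meets RY at H = (197/468, 1/39)
H = R + t·(Y−R) with t = 2/39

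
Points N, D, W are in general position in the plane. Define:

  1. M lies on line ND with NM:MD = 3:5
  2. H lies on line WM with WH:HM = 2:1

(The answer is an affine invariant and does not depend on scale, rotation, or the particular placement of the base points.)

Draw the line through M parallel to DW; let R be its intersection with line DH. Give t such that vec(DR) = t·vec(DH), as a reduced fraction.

Set N = (0, 0), D = (1, 0), W = (0, 1); any affine frame gives the same invariant.
1. M lies on line ND with NM:MD = 3:5 ⇒ M = (3/8, 0)
2. H lies on line WM with WH:HM = 2:1 ⇒ H = (1/4, 1/3)
through M parallel to DW: direction (-1, 1); meets DH at R = (-1/8, 1/2)
R = D + t·(H−D) with t = 3/2

t = 3/2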